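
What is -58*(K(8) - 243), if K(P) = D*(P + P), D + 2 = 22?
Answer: -4466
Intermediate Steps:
D = 20 (D = -2 + 22 = 20)
K(P) = 40*P (K(P) = 20*(P + P) = 20*(2*P) = 40*P)
-58*(K(8) - 243) = -58*(40*8 - 243) = -58*(320 - 243) = -58*77 = -4466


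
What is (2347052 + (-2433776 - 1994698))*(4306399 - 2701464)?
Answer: -3340547017570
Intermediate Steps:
(2347052 + (-2433776 - 1994698))*(4306399 - 2701464) = (2347052 - 4428474)*1604935 = -2081422*1604935 = -3340547017570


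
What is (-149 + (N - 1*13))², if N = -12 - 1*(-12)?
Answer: 26244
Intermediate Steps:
N = 0 (N = -12 + 12 = 0)
(-149 + (N - 1*13))² = (-149 + (0 - 1*13))² = (-149 + (0 - 13))² = (-149 - 13)² = (-162)² = 26244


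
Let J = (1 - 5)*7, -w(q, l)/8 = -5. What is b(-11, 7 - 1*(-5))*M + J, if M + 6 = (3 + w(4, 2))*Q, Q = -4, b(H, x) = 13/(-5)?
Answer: 2174/5 ≈ 434.80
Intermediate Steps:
b(H, x) = -13/5 (b(H, x) = 13*(-1/5) = -13/5)
w(q, l) = 40 (w(q, l) = -8*(-5) = 40)
J = -28 (J = -4*7 = -28)
M = -178 (M = -6 + (3 + 40)*(-4) = -6 + 43*(-4) = -6 - 172 = -178)
b(-11, 7 - 1*(-5))*M + J = -13/5*(-178) - 28 = 2314/5 - 28 = 2174/5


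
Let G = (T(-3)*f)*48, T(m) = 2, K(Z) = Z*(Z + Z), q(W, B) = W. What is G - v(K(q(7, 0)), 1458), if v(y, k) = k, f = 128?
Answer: 10830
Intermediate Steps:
K(Z) = 2*Z**2 (K(Z) = Z*(2*Z) = 2*Z**2)
G = 12288 (G = (2*128)*48 = 256*48 = 12288)
G - v(K(q(7, 0)), 1458) = 12288 - 1*1458 = 12288 - 1458 = 10830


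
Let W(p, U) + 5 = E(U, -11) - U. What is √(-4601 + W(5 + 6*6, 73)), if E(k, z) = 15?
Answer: 2*I*√1166 ≈ 68.293*I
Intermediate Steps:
W(p, U) = 10 - U (W(p, U) = -5 + (15 - U) = 10 - U)
√(-4601 + W(5 + 6*6, 73)) = √(-4601 + (10 - 1*73)) = √(-4601 + (10 - 73)) = √(-4601 - 63) = √(-4664) = 2*I*√1166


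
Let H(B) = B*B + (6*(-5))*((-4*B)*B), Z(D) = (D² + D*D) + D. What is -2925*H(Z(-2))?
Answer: -12741300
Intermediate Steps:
Z(D) = D + 2*D² (Z(D) = (D² + D²) + D = 2*D² + D = D + 2*D²)
H(B) = 121*B² (H(B) = B² - (-120)*B² = B² + 120*B² = 121*B²)
-2925*H(Z(-2)) = -353925*(-2*(1 + 2*(-2)))² = -353925*(-2*(1 - 4))² = -353925*(-2*(-3))² = -353925*6² = -353925*36 = -2925*4356 = -12741300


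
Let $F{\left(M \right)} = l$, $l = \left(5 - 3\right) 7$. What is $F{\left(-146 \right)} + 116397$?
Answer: $116411$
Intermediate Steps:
$l = 14$ ($l = 2 \cdot 7 = 14$)
$F{\left(M \right)} = 14$
$F{\left(-146 \right)} + 116397 = 14 + 116397 = 116411$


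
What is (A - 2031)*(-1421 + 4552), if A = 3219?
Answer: 3719628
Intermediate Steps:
(A - 2031)*(-1421 + 4552) = (3219 - 2031)*(-1421 + 4552) = 1188*3131 = 3719628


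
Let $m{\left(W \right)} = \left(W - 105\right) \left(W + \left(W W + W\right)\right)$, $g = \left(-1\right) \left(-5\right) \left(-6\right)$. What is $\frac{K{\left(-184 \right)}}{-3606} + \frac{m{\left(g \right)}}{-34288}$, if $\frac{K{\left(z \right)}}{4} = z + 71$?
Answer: $\frac{26526161}{7727658} \approx 3.4326$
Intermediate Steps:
$K{\left(z \right)} = 284 + 4 z$ ($K{\left(z \right)} = 4 \left(z + 71\right) = 4 \left(71 + z\right) = 284 + 4 z$)
$g = -30$ ($g = 5 \left(-6\right) = -30$)
$m{\left(W \right)} = \left(-105 + W\right) \left(W^{2} + 2 W\right)$ ($m{\left(W \right)} = \left(-105 + W\right) \left(W + \left(W^{2} + W\right)\right) = \left(-105 + W\right) \left(W + \left(W + W^{2}\right)\right) = \left(-105 + W\right) \left(W^{2} + 2 W\right)$)
$\frac{K{\left(-184 \right)}}{-3606} + \frac{m{\left(g \right)}}{-34288} = \frac{284 + 4 \left(-184\right)}{-3606} + \frac{\left(-30\right) \left(-210 + \left(-30\right)^{2} - -3090\right)}{-34288} = \left(284 - 736\right) \left(- \frac{1}{3606}\right) + - 30 \left(-210 + 900 + 3090\right) \left(- \frac{1}{34288}\right) = \left(-452\right) \left(- \frac{1}{3606}\right) + \left(-30\right) 3780 \left(- \frac{1}{34288}\right) = \frac{226}{1803} - - \frac{14175}{4286} = \frac{226}{1803} + \frac{14175}{4286} = \frac{26526161}{7727658}$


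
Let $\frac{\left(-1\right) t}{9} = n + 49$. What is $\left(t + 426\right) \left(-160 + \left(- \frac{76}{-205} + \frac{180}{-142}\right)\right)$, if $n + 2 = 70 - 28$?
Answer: $\frac{175639050}{2911} \approx 60336.0$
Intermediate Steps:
$n = 40$ ($n = -2 + \left(70 - 28\right) = -2 + 42 = 40$)
$t = -801$ ($t = - 9 \left(40 + 49\right) = \left(-9\right) 89 = -801$)
$\left(t + 426\right) \left(-160 + \left(- \frac{76}{-205} + \frac{180}{-142}\right)\right) = \left(-801 + 426\right) \left(-160 + \left(- \frac{76}{-205} + \frac{180}{-142}\right)\right) = - 375 \left(-160 + \left(\left(-76\right) \left(- \frac{1}{205}\right) + 180 \left(- \frac{1}{142}\right)\right)\right) = - 375 \left(-160 + \left(\frac{76}{205} - \frac{90}{71}\right)\right) = - 375 \left(-160 - \frac{13054}{14555}\right) = \left(-375\right) \left(- \frac{2341854}{14555}\right) = \frac{175639050}{2911}$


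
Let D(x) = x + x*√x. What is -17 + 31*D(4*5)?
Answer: 603 + 1240*√5 ≈ 3375.7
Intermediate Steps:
D(x) = x + x^(3/2)
-17 + 31*D(4*5) = -17 + 31*(4*5 + (4*5)^(3/2)) = -17 + 31*(20 + 20^(3/2)) = -17 + 31*(20 + 40*√5) = -17 + (620 + 1240*√5) = 603 + 1240*√5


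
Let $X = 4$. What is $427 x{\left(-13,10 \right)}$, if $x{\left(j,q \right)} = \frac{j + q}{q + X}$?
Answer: $- \frac{183}{2} \approx -91.5$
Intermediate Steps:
$x{\left(j,q \right)} = \frac{j + q}{4 + q}$ ($x{\left(j,q \right)} = \frac{j + q}{q + 4} = \frac{j + q}{4 + q}$)
$427 x{\left(-13,10 \right)} = 427 \frac{-13 + 10}{4 + 10} = 427 \cdot \frac{1}{14} \left(-3\right) = 427 \left(- \frac{3}{14}\right) = - \frac{183}{2}$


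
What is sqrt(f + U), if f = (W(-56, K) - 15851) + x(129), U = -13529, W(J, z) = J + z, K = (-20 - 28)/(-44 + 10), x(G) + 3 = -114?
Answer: I*sqrt(8540409)/17 ≈ 171.91*I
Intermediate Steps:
x(G) = -117 (x(G) = -3 - 114 = -117)
K = 24/17 (K = -48/(-34) = -48*(-1/34) = 24/17 ≈ 1.4118)
f = -272384/17 (f = ((-56 + 24/17) - 15851) - 117 = (-928/17 - 15851) - 117 = -270395/17 - 117 = -272384/17 ≈ -16023.)
sqrt(f + U) = sqrt(-272384/17 - 13529) = sqrt(-502377/17) = I*sqrt(8540409)/17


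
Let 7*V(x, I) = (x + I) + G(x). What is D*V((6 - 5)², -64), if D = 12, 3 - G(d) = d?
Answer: -732/7 ≈ -104.57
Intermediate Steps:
G(d) = 3 - d
V(x, I) = 3/7 + I/7 (V(x, I) = ((x + I) + (3 - x))/7 = ((I + x) + (3 - x))/7 = (3 + I)/7 = 3/7 + I/7)
D*V((6 - 5)², -64) = 12*(3/7 + (⅐)*(-64)) = 12*(3/7 - 64/7) = 12*(-61/7) = -732/7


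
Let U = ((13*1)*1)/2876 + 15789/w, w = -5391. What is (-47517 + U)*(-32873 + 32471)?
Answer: 16454606510717/861362 ≈ 1.9103e+7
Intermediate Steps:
U = -15113027/5168172 (U = ((13*1)*1)/2876 + 15789/(-5391) = (13*1)*(1/2876) + 15789*(-1/5391) = 13*(1/2876) - 5263/1797 = 13/2876 - 5263/1797 = -15113027/5168172 ≈ -2.9243)
(-47517 + U)*(-32873 + 32471) = (-47517 - 15113027/5168172)*(-32873 + 32471) = -245591141951/5168172*(-402) = 16454606510717/861362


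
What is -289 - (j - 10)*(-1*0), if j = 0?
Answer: -289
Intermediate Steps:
-289 - (j - 10)*(-1*0) = -289 - (0 - 10)*(-1*0) = -289 - (-10)*0 = -289 - 1*0 = -289 + 0 = -289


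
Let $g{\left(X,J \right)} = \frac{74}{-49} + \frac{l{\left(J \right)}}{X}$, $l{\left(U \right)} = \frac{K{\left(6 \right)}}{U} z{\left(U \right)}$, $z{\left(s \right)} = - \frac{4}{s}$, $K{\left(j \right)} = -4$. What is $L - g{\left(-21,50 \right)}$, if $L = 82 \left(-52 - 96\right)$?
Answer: $- \frac{1114856222}{91875} \approx -12134.0$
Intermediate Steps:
$L = -12136$ ($L = 82 \left(-148\right) = -12136$)
$l{\left(U \right)} = \frac{16}{U^{2}}$ ($l{\left(U \right)} = - \frac{4}{U} \left(- \frac{4}{U}\right) = \frac{16}{U^{2}}$)
$g{\left(X,J \right)} = - \frac{74}{49} + \frac{16}{J^{2} X}$ ($g{\left(X,J \right)} = \frac{74}{-49} + \frac{16 \frac{1}{J^{2}}}{X} = 74 \left(- \frac{1}{49}\right) + \frac{16}{J^{2} X} = - \frac{74}{49} + \frac{16}{J^{2} X}$)
$L - g{\left(-21,50 \right)} = -12136 - \left(- \frac{74}{49} + \frac{16}{2500 \left(-21\right)}\right) = -12136 - \left(- \frac{74}{49} + 16 \cdot \frac{1}{2500} \left(- \frac{1}{21}\right)\right) = -12136 - \left(- \frac{74}{49} - \frac{4}{13125}\right) = -12136 - - \frac{138778}{91875} = -12136 + \frac{138778}{91875} = - \frac{1114856222}{91875}$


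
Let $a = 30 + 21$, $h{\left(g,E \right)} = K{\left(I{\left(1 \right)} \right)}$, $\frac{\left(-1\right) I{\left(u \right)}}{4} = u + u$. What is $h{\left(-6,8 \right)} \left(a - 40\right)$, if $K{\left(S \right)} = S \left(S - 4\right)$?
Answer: $1056$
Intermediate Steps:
$I{\left(u \right)} = - 8 u$ ($I{\left(u \right)} = - 4 \left(u + u\right) = - 4 \cdot 2 u = - 8 u$)
$K{\left(S \right)} = S \left(-4 + S\right)$
$h{\left(g,E \right)} = 96$ ($h{\left(g,E \right)} = \left(-8\right) 1 \left(-4 - 8\right) = - 8 \left(-4 - 8\right) = \left(-8\right) \left(-12\right) = 96$)
$a = 51$
$h{\left(-6,8 \right)} \left(a - 40\right) = 96 \left(51 - 40\right) = 96 \cdot 11 = 1056$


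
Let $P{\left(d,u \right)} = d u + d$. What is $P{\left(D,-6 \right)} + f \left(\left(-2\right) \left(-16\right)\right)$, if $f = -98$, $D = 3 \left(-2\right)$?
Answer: $-3106$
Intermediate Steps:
$D = -6$
$P{\left(d,u \right)} = d + d u$
$P{\left(D,-6 \right)} + f \left(\left(-2\right) \left(-16\right)\right) = - 6 \left(1 - 6\right) - 98 \left(\left(-2\right) \left(-16\right)\right) = \left(-6\right) \left(-5\right) - 3136 = 30 - 3136 = -3106$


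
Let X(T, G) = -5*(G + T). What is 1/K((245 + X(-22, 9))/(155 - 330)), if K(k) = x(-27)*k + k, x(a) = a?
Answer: 35/1612 ≈ 0.021712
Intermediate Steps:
X(T, G) = -5*G - 5*T
K(k) = -26*k (K(k) = -27*k + k = -26*k)
1/K((245 + X(-22, 9))/(155 - 330)) = 1/(-26*(245 + (-5*9 - 5*(-22)))/(155 - 330)) = 1/(-26*(245 + (-45 + 110))/(-175)) = 1/(-26*(245 + 65)*(-1)/175) = 1/(-8060*(-1)/175) = 1/(-26*(-62/35)) = 1/(1612/35) = 35/1612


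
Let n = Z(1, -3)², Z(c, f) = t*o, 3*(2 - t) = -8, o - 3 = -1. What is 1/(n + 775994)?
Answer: 9/6984730 ≈ 1.2885e-6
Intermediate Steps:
o = 2 (o = 3 - 1 = 2)
t = 14/3 (t = 2 - ⅓*(-8) = 2 + 8/3 = 14/3 ≈ 4.6667)
Z(c, f) = 28/3 (Z(c, f) = (14/3)*2 = 28/3)
n = 784/9 (n = (28/3)² = 784/9 ≈ 87.111)
1/(n + 775994) = 1/(784/9 + 775994) = 1/(6984730/9) = 9/6984730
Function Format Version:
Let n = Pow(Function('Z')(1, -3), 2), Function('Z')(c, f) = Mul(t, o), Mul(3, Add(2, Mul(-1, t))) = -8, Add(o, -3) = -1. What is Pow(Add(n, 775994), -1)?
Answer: Rational(9, 6984730) ≈ 1.2885e-6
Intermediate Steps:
o = 2 (o = Add(3, -1) = 2)
t = Rational(14, 3) (t = Add(2, Mul(Rational(-1, 3), -8)) = Add(2, Rational(8, 3)) = Rational(14, 3) ≈ 4.6667)
Function('Z')(c, f) = Rational(28, 3) (Function('Z')(c, f) = Mul(Rational(14, 3), 2) = Rational(28, 3))
n = Rational(784, 9) (n = Pow(Rational(28, 3), 2) = Rational(784, 9) ≈ 87.111)
Pow(Add(n, 775994), -1) = Pow(Add(Rational(784, 9), 775994), -1) = Pow(Rational(6984730, 9), -1) = Rational(9, 6984730)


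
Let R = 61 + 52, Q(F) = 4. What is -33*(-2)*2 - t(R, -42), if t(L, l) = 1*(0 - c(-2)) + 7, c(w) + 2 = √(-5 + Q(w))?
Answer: 123 + I ≈ 123.0 + 1.0*I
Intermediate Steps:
R = 113
c(w) = -2 + I (c(w) = -2 + √(-5 + 4) = -2 + √(-1) = -2 + I)
t(L, l) = 9 - I (t(L, l) = 1*(0 - (-2 + I)) + 7 = 1*(0 + (2 - I)) + 7 = 1*(2 - I) + 7 = (2 - I) + 7 = 9 - I)
-33*(-2)*2 - t(R, -42) = -33*(-2)*2 - (9 - I) = 66*2 + (-9 + I) = 132 + (-9 + I) = 123 + I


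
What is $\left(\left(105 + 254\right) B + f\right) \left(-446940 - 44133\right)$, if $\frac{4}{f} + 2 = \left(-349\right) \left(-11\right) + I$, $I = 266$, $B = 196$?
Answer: $- \frac{12888590171928}{373} \approx -3.4554 \cdot 10^{10}$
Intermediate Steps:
$f = \frac{4}{4103}$ ($f = \frac{4}{-2 + \left(\left(-349\right) \left(-11\right) + 266\right)} = \frac{4}{-2 + \left(3839 + 266\right)} = \frac{4}{-2 + 4105} = \frac{4}{4103} \approx 0.0009749$)
$\left(\left(105 + 254\right) B + f\right) \left(-446940 - 44133\right) = \left(\left(105 + 254\right) 196 + \frac{4}{4103}\right) \left(-446940 - 44133\right) = \left(359 \cdot 196 + \frac{4}{4103}\right) \left(-491073\right) = \left(70364 + \frac{4}{4103}\right) \left(-491073\right) = \frac{288703496}{4103} \left(-491073\right) = - \frac{12888590171928}{373}$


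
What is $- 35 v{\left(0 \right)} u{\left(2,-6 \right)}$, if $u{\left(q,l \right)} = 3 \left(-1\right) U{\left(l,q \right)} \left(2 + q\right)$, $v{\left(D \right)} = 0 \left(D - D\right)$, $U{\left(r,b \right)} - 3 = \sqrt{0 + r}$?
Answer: $0$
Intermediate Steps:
$U{\left(r,b \right)} = 3 + \sqrt{r}$ ($U{\left(r,b \right)} = 3 + \sqrt{0 + r} = 3 + \sqrt{r}$)
$v{\left(D \right)} = 0$ ($v{\left(D \right)} = 0 \cdot 0 = 0$)
$u{\left(q,l \right)} = - 3 \left(2 + q\right) \left(3 + \sqrt{l}\right)$ ($u{\left(q,l \right)} = 3 \left(-1\right) \left(3 + \sqrt{l}\right) \left(2 + q\right) = - 3 \left(2 + q\right) \left(3 + \sqrt{l}\right)$)
$- 35 v{\left(0 \right)} u{\left(2,-6 \right)} = \left(-35\right) 0 \left(- 3 \left(2 + 2\right) \left(3 + \sqrt{-6}\right)\right) = 0 \left(\left(-3\right) 4 \left(3 + i \sqrt{6}\right)\right) = 0 \left(-36 - 12 i \sqrt{6}\right) = 0$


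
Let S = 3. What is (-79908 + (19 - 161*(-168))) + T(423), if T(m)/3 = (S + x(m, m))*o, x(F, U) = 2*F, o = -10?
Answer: -78311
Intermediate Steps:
T(m) = -90 - 60*m (T(m) = 3*((3 + 2*m)*(-10)) = 3*(-30 - 20*m) = -90 - 60*m)
(-79908 + (19 - 161*(-168))) + T(423) = (-79908 + (19 - 161*(-168))) + (-90 - 60*423) = (-79908 + (19 + 27048)) + (-90 - 25380) = (-79908 + 27067) - 25470 = -52841 - 25470 = -78311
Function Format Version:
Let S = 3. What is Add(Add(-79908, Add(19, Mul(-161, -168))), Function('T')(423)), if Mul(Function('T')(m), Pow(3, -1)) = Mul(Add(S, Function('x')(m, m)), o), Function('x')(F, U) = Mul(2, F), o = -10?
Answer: -78311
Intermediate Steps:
Function('T')(m) = Add(-90, Mul(-60, m)) (Function('T')(m) = Mul(3, Mul(Add(3, Mul(2, m)), -10)) = Mul(3, Add(-30, Mul(-20, m))) = Add(-90, Mul(-60, m)))
Add(Add(-79908, Add(19, Mul(-161, -168))), Function('T')(423)) = Add(Add(-79908, Add(19, Mul(-161, -168))), Add(-90, Mul(-60, 423))) = Add(Add(-79908, Add(19, 27048)), Add(-90, -25380)) = Add(Add(-79908, 27067), -25470) = Add(-52841, -25470) = -78311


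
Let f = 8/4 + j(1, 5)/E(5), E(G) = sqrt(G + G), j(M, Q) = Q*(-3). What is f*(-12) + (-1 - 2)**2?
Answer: -15 + 18*sqrt(10) ≈ 41.921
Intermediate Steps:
j(M, Q) = -3*Q
E(G) = sqrt(2)*sqrt(G) (E(G) = sqrt(2*G) = sqrt(2)*sqrt(G))
f = 2 - 3*sqrt(10)/2 (f = 8/4 + (-3*5)/((sqrt(2)*sqrt(5))) = 8*(1/4) - 15*sqrt(10)/10 = 2 - 3*sqrt(10)/2 ≈ -2.7434)
f*(-12) + (-1 - 2)**2 = (2 - 3*sqrt(10)/2)*(-12) + (-1 - 2)**2 = (-24 + 18*sqrt(10)) + (-3)**2 = (-24 + 18*sqrt(10)) + 9 = -15 + 18*sqrt(10)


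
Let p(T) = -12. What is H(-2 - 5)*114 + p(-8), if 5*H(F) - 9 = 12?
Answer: 2334/5 ≈ 466.80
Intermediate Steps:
H(F) = 21/5 (H(F) = 9/5 + (1/5)*12 = 9/5 + 12/5 = 21/5)
H(-2 - 5)*114 + p(-8) = (21/5)*114 - 12 = 2394/5 - 12 = 2334/5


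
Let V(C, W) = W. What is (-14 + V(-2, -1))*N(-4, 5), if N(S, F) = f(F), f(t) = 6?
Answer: -90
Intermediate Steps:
N(S, F) = 6
(-14 + V(-2, -1))*N(-4, 5) = (-14 - 1)*6 = -15*6 = -90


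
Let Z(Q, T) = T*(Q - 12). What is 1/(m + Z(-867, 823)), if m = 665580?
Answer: -1/57837 ≈ -1.7290e-5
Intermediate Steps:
Z(Q, T) = T*(-12 + Q)
1/(m + Z(-867, 823)) = 1/(665580 + 823*(-12 - 867)) = 1/(665580 + 823*(-879)) = 1/(665580 - 723417) = 1/(-57837) = -1/57837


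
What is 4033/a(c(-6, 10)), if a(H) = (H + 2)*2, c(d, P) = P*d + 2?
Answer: -4033/112 ≈ -36.009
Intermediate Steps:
c(d, P) = 2 + P*d
a(H) = 4 + 2*H (a(H) = (2 + H)*2 = 4 + 2*H)
4033/a(c(-6, 10)) = 4033/(4 + 2*(2 + 10*(-6))) = 4033/(4 + 2*(2 - 60)) = 4033/(4 + 2*(-58)) = 4033/(4 - 116) = 4033/(-112) = 4033*(-1/112) = -4033/112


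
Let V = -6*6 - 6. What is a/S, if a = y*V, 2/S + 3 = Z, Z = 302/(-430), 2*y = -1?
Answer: -8358/215 ≈ -38.874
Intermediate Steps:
V = -42 (V = -36 - 6 = -42)
y = -½ (y = (½)*(-1) = -½ ≈ -0.50000)
Z = -151/215 (Z = 302*(-1/430) = -151/215 ≈ -0.70233)
S = -215/398 (S = 2/(-3 - 151/215) = 2/(-796/215) = 2*(-215/796) = -215/398 ≈ -0.54020)
a = 21 (a = -½*(-42) = 21)
a/S = 21/(-215/398) = 21*(-398/215) = -8358/215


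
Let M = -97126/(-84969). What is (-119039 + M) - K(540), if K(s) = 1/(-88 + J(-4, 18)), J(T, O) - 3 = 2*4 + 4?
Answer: -738360434576/6202737 ≈ -1.1904e+5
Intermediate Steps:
J(T, O) = 15 (J(T, O) = 3 + (2*4 + 4) = 3 + (8 + 4) = 3 + 12 = 15)
K(s) = -1/73 (K(s) = 1/(-88 + 15) = 1/(-73) = -1/73)
M = 97126/84969 (M = -97126*(-1/84969) = 97126/84969 ≈ 1.1431)
(-119039 + M) - K(540) = (-119039 + 97126/84969) - 1*(-1/73) = -10114527665/84969 + 1/73 = -738360434576/6202737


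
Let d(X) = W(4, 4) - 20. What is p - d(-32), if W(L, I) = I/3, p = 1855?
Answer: 5621/3 ≈ 1873.7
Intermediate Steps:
W(L, I) = I/3 (W(L, I) = I*(1/3) = I/3)
d(X) = -56/3 (d(X) = (1/3)*4 - 20 = 4/3 - 20 = -56/3)
p - d(-32) = 1855 - 1*(-56/3) = 1855 + 56/3 = 5621/3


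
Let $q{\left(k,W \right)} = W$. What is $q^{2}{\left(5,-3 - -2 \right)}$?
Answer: $1$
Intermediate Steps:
$q^{2}{\left(5,-3 - -2 \right)} = \left(-3 - -2\right)^{2} = \left(-3 + 2\right)^{2} = \left(-1\right)^{2} = 1$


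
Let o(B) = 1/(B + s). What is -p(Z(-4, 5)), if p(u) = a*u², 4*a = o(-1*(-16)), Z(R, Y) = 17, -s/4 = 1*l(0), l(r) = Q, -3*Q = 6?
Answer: -289/96 ≈ -3.0104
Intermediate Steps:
Q = -2 (Q = -⅓*6 = -2)
l(r) = -2
s = 8 (s = -4*(-2) = 8)
o(B) = 1/(8 + B) (o(B) = 1/(B + 8) = 1/(8 + B))
a = 1/96 (a = 1/(4*(8 - 1*(-16))) = 1/(4*(8 + 16)) = (¼)/24 = (¼)*(1/24) = 1/96 ≈ 0.010417)
p(u) = u²/96
-p(Z(-4, 5)) = -17²/96 = -289/96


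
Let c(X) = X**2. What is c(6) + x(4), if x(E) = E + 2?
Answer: 42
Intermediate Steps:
x(E) = 2 + E
c(6) + x(4) = 6**2 + (2 + 4) = 36 + 6 = 42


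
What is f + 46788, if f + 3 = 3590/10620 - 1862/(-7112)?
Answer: 12620321989/269748 ≈ 46786.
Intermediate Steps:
f = -647435/269748 (f = -3 + (3590/10620 - 1862/(-7112)) = -3 + (3590*(1/10620) - 1862*(-1/7112)) = -3 + (359/1062 + 133/508) = -3 + 161809/269748 = -647435/269748 ≈ -2.4001)
f + 46788 = -647435/269748 + 46788 = 12620321989/269748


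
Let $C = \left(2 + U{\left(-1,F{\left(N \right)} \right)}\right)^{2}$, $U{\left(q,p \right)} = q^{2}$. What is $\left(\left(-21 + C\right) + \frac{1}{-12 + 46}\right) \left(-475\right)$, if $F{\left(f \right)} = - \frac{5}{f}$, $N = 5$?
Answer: $\frac{193325}{34} \approx 5686.0$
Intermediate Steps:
$C = 9$ ($C = \left(2 + \left(-1\right)^{2}\right)^{2} = \left(2 + 1\right)^{2} = 3^{2} = 9$)
$\left(\left(-21 + C\right) + \frac{1}{-12 + 46}\right) \left(-475\right) = \left(\left(-21 + 9\right) + \frac{1}{-12 + 46}\right) \left(-475\right) = \left(-12 + \frac{1}{34}\right) \left(-475\right) = \left(- \frac{407}{34}\right) \left(-475\right) = \frac{193325}{34}$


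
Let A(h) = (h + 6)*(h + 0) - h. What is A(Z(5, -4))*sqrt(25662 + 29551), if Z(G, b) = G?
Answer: 50*sqrt(55213) ≈ 11749.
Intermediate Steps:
A(h) = -h + h*(6 + h) (A(h) = (6 + h)*h - h = h*(6 + h) - h = -h + h*(6 + h))
A(Z(5, -4))*sqrt(25662 + 29551) = (5*(5 + 5))*sqrt(25662 + 29551) = (5*10)*sqrt(55213) = 50*sqrt(55213)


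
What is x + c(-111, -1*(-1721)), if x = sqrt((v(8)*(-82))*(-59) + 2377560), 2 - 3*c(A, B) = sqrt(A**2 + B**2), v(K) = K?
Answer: 2/3 + 2*sqrt(604066) - sqrt(2974162)/3 ≈ 980.24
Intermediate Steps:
c(A, B) = 2/3 - sqrt(A**2 + B**2)/3
x = 2*sqrt(604066) (x = sqrt((8*(-82))*(-59) + 2377560) = sqrt(-656*(-59) + 2377560) = sqrt(38704 + 2377560) = sqrt(2416264) = 2*sqrt(604066) ≈ 1554.4)
x + c(-111, -1*(-1721)) = 2*sqrt(604066) + (2/3 - sqrt((-111)**2 + (-1*(-1721))**2)/3) = 2*sqrt(604066) + (2/3 - sqrt(12321 + 1721**2)/3) = 2*sqrt(604066) + (2/3 - sqrt(12321 + 2961841)/3) = 2*sqrt(604066) + (2/3 - sqrt(2974162)/3) = 2/3 + 2*sqrt(604066) - sqrt(2974162)/3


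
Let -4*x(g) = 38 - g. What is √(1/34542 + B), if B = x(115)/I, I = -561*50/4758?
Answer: I*√3127582375433/978690 ≈ 1.807*I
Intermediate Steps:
x(g) = -19/2 + g/4 (x(g) = -(38 - g)/4 = -19/2 + g/4)
I = -4675/793 (I = -28050*1/4758 = -4675/793 ≈ -5.8953)
B = -5551/1700 (B = (-19/2 + (¼)*115)/(-4675/793) = (-19/2 + 115/4)*(-793/4675) = (77/4)*(-793/4675) = -5551/1700 ≈ -3.2653)
√(1/34542 + B) = √(1/34542 - 5551/1700) = √(-95870471/29360700) = I*√3127582375433/978690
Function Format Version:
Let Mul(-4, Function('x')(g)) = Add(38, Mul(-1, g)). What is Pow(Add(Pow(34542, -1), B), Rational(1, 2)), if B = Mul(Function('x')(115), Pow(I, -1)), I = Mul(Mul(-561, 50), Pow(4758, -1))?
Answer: Mul(Rational(1, 978690), I, Pow(3127582375433, Rational(1, 2))) ≈ Mul(1.8070, I)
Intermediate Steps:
Function('x')(g) = Add(Rational(-19, 2), Mul(Rational(1, 4), g)) (Function('x')(g) = Mul(Rational(-1, 4), Add(38, Mul(-1, g))) = Add(Rational(-19, 2), Mul(Rational(1, 4), g)))
I = Rational(-4675, 793) (I = Mul(-28050, Rational(1, 4758)) = Rational(-4675, 793) ≈ -5.8953)
B = Rational(-5551, 1700) (B = Mul(Add(Rational(-19, 2), Mul(Rational(1, 4), 115)), Pow(Rational(-4675, 793), -1)) = Mul(Add(Rational(-19, 2), Rational(115, 4)), Rational(-793, 4675)) = Mul(Rational(77, 4), Rational(-793, 4675)) = Rational(-5551, 1700) ≈ -3.2653)
Pow(Add(Pow(34542, -1), B), Rational(1, 2)) = Pow(Add(Pow(34542, -1), Rational(-5551, 1700)), Rational(1, 2)) = Pow(Add(Rational(1, 34542), Rational(-5551, 1700)), Rational(1, 2)) = Pow(Rational(-95870471, 29360700), Rational(1, 2)) = Mul(Rational(1, 978690), I, Pow(3127582375433, Rational(1, 2)))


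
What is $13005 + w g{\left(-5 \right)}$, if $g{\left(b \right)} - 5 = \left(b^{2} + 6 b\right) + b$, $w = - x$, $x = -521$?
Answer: $10400$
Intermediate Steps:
$w = 521$ ($w = \left(-1\right) \left(-521\right) = 521$)
$g{\left(b \right)} = 5 + b^{2} + 7 b$ ($g{\left(b \right)} = 5 + \left(\left(b^{2} + 6 b\right) + b\right) = 5 + \left(b^{2} + 7 b\right) = 5 + b^{2} + 7 b$)
$13005 + w g{\left(-5 \right)} = 13005 + 521 \left(5 + \left(-5\right)^{2} + 7 \left(-5\right)\right) = 13005 + 521 \left(5 + 25 - 35\right) = 13005 + 521 \left(-5\right) = 13005 - 2605 = 10400$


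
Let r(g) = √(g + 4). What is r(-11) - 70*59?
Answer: -4130 + I*√7 ≈ -4130.0 + 2.6458*I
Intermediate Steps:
r(g) = √(4 + g)
r(-11) - 70*59 = √(4 - 11) - 70*59 = √(-7) - 4130 = I*√7 - 4130 = -4130 + I*√7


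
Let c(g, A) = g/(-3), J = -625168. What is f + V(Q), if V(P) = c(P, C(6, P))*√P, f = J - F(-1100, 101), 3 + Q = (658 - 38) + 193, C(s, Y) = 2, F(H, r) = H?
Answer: -624068 - 2430*√10 ≈ -6.3175e+5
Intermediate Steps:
Q = 810 (Q = -3 + ((658 - 38) + 193) = -3 + (620 + 193) = -3 + 813 = 810)
c(g, A) = -g/3 (c(g, A) = g*(-⅓) = -g/3)
f = -624068 (f = -625168 - 1*(-1100) = -625168 + 1100 = -624068)
V(P) = -P^(3/2)/3 (V(P) = (-P/3)*√P = -P^(3/2)/3)
f + V(Q) = -624068 - 2430*√10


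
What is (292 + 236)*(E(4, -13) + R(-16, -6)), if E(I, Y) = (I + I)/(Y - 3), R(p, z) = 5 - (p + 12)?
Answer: 4488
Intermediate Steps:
R(p, z) = -7 - p (R(p, z) = 5 - (12 + p) = 5 + (-12 - p) = -7 - p)
E(I, Y) = 2*I/(-3 + Y) (E(I, Y) = (2*I)/(-3 + Y) = 2*I/(-3 + Y))
(292 + 236)*(E(4, -13) + R(-16, -6)) = (292 + 236)*(2*4/(-3 - 13) + (-7 - 1*(-16))) = 528*(2*4/(-16) + (-7 + 16)) = 528*(2*4*(-1/16) + 9) = 528*(-½ + 9) = 528*(17/2) = 4488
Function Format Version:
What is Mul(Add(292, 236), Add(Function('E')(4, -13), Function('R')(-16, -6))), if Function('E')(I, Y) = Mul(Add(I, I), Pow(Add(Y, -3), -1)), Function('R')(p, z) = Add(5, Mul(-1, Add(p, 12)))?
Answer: 4488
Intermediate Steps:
Function('R')(p, z) = Add(-7, Mul(-1, p)) (Function('R')(p, z) = Add(5, Mul(-1, Add(12, p))) = Add(5, Add(-12, Mul(-1, p))) = Add(-7, Mul(-1, p)))
Function('E')(I, Y) = Mul(2, I, Pow(Add(-3, Y), -1)) (Function('E')(I, Y) = Mul(Mul(2, I), Pow(Add(-3, Y), -1)) = Mul(2, I, Pow(Add(-3, Y), -1)))
Mul(Add(292, 236), Add(Function('E')(4, -13), Function('R')(-16, -6))) = Mul(Add(292, 236), Add(Mul(2, 4, Pow(Add(-3, -13), -1)), Add(-7, Mul(-1, -16)))) = Mul(528, Add(Mul(2, 4, Pow(-16, -1)), Add(-7, 16))) = Mul(528, Add(Mul(2, 4, Rational(-1, 16)), 9)) = Mul(528, Add(Rational(-1, 2), 9)) = Mul(528, Rational(17, 2)) = 4488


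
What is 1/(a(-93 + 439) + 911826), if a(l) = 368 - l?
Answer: 1/911848 ≈ 1.0967e-6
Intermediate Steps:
1/(a(-93 + 439) + 911826) = 1/((368 - (-93 + 439)) + 911826) = 1/((368 - 1*346) + 911826) = 1/((368 - 346) + 911826) = 1/(22 + 911826) = 1/911848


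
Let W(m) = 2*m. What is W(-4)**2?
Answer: 64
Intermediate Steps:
W(-4)**2 = (2*(-4))**2 = (-8)**2 = 64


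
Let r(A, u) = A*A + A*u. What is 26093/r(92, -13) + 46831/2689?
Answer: 410531785/19543652 ≈ 21.006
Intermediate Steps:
r(A, u) = A² + A*u
26093/r(92, -13) + 46831/2689 = 26093/((92*(92 - 13))) + 46831/2689 = 26093/((92*79)) + 46831*(1/2689) = 26093/7268 + 46831/2689 = 410531785/19543652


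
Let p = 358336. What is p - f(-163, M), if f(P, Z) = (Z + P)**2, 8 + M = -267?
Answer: 166492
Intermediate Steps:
M = -275 (M = -8 - 267 = -275)
f(P, Z) = (P + Z)**2
p - f(-163, M) = 358336 - (-163 - 275)**2 = 358336 - 1*(-438)**2 = 358336 - 1*191844 = 358336 - 191844 = 166492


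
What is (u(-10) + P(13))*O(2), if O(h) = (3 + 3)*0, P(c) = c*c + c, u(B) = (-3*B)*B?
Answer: 0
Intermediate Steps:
u(B) = -3*B²
P(c) = c + c² (P(c) = c² + c = c + c²)
O(h) = 0 (O(h) = 6*0 = 0)
(u(-10) + P(13))*O(2) = (-3*(-10)² + 13*(1 + 13))*0 = (-3*100 + 13*14)*0 = (-300 + 182)*0 = -118*0 = 0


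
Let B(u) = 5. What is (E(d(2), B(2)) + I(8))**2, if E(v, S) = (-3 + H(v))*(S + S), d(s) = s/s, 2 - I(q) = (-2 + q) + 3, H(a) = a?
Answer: 729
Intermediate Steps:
I(q) = 1 - q (I(q) = 2 - ((-2 + q) + 3) = 2 - (1 + q) = 2 + (-1 - q) = 1 - q)
d(s) = 1
E(v, S) = 2*S*(-3 + v) (E(v, S) = (-3 + v)*(S + S) = (-3 + v)*(2*S) = 2*S*(-3 + v))
(E(d(2), B(2)) + I(8))**2 = (2*5*(-3 + 1) + (1 - 1*8))**2 = (2*5*(-2) + (1 - 8))**2 = (-20 - 7)**2 = (-27)**2 = 729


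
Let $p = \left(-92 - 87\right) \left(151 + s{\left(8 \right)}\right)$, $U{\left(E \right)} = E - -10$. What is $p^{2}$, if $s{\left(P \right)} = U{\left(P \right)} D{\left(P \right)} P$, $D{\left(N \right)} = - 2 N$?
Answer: $148523139769$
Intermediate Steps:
$U{\left(E \right)} = 10 + E$ ($U{\left(E \right)} = E + 10 = 10 + E$)
$s{\left(P \right)} = - 2 P^{2} \left(10 + P\right)$ ($s{\left(P \right)} = \left(10 + P\right) \left(- 2 P\right) P = - 2 P \left(10 + P\right) P = - 2 P^{2} \left(10 + P\right)$)
$p = 385387$ ($p = \left(-92 - 87\right) \left(151 + 2 \cdot 8^{2} \left(-10 - 8\right)\right) = - 179 \left(151 + 2 \cdot 64 \left(-10 - 8\right)\right) = - 179 \left(151 + 2 \cdot 64 \left(-18\right)\right) = - 179 \left(151 - 2304\right) = \left(-179\right) \left(-2153\right) = 385387$)
$p^{2} = 385387^{2} = 148523139769$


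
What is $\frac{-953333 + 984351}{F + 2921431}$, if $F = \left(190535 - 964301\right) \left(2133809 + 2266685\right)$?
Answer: $- \frac{31018}{3404949718973} \approx -9.1097 \cdot 10^{-9}$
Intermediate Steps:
$F = -3404952640404$ ($F = \left(-773766\right) 4400494 = -3404952640404$)
$\frac{-953333 + 984351}{F + 2921431} = \frac{-953333 + 984351}{-3404952640404 + 2921431} = \frac{31018}{-3404949718973} = 31018 \left(- \frac{1}{3404949718973}\right) = - \frac{31018}{3404949718973}$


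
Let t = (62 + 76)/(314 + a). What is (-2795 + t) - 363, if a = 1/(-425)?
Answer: -140457764/44483 ≈ -3157.6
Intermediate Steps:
a = -1/425 ≈ -0.0023529
t = 19550/44483 (t = (62 + 76)/(314 - 1/425) = 138/(133449/425) = 138*(425/133449) = 19550/44483 ≈ 0.43949)
(-2795 + t) - 363 = (-2795 + 19550/44483) - 363 = -124310435/44483 - 363 = -140457764/44483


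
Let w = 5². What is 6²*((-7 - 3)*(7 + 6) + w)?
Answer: -3780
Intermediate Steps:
w = 25
6²*((-7 - 3)*(7 + 6) + w) = 6²*((-7 - 3)*(7 + 6) + 25) = 36*(-10*13 + 25) = 36*(-130 + 25) = 36*(-105) = -3780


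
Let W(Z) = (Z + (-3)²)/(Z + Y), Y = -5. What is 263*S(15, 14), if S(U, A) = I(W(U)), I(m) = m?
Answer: 3156/5 ≈ 631.20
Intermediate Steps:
W(Z) = (9 + Z)/(-5 + Z) (W(Z) = (Z + (-3)²)/(Z - 5) = (Z + 9)/(-5 + Z) = (9 + Z)/(-5 + Z))
S(U, A) = (9 + U)/(-5 + U)
263*S(15, 14) = 263*((9 + 15)/(-5 + 15)) = 263*(24/10) = 263*((⅒)*24) = 263*(12/5) = 3156/5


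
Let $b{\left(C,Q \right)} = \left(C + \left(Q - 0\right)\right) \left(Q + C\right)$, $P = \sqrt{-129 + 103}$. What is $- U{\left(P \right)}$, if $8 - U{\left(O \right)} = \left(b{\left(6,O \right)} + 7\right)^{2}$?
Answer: $-3463 + 408 i \sqrt{26} \approx -3463.0 + 2080.4 i$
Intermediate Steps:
$P = i \sqrt{26}$ ($P = \sqrt{-26} = i \sqrt{26} \approx 5.099 i$)
$b{\left(C,Q \right)} = \left(C + Q\right)^{2}$ ($b{\left(C,Q \right)} = \left(C + \left(Q + 0\right)\right) \left(C + Q\right) = \left(C + Q\right) \left(C + Q\right) = \left(C + Q\right)^{2}$)
$U{\left(O \right)} = 8 - \left(7 + \left(6 + O\right)^{2}\right)^{2}$ ($U{\left(O \right)} = 8 - \left(\left(6 + O\right)^{2} + 7\right)^{2} = 8 - \left(7 + \left(6 + O\right)^{2}\right)^{2}$)
$- U{\left(P \right)} = - (8 - \left(7 + \left(6 + i \sqrt{26}\right)^{2}\right)^{2}) = -8 + \left(7 + \left(6 + i \sqrt{26}\right)^{2}\right)^{2}$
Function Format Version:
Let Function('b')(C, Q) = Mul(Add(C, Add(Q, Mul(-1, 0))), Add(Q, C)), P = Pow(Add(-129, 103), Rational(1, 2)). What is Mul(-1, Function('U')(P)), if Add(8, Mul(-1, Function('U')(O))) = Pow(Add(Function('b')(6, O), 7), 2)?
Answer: Add(-3463, Mul(408, I, Pow(26, Rational(1, 2)))) ≈ Add(-3463.0, Mul(2080.4, I))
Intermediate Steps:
P = Mul(I, Pow(26, Rational(1, 2))) (P = Pow(-26, Rational(1, 2)) = Mul(I, Pow(26, Rational(1, 2))) ≈ Mul(5.0990, I))
Function('b')(C, Q) = Pow(Add(C, Q), 2) (Function('b')(C, Q) = Mul(Add(C, Add(Q, 0)), Add(C, Q)) = Mul(Add(C, Q), Add(C, Q)) = Pow(Add(C, Q), 2))
Function('U')(O) = Add(8, Mul(-1, Pow(Add(7, Pow(Add(6, O), 2)), 2))) (Function('U')(O) = Add(8, Mul(-1, Pow(Add(Pow(Add(6, O), 2), 7), 2))) = Add(8, Mul(-1, Pow(Add(7, Pow(Add(6, O), 2)), 2))))
Mul(-1, Function('U')(P)) = Mul(-1, Add(8, Mul(-1, Pow(Add(7, Pow(Add(6, Mul(I, Pow(26, Rational(1, 2)))), 2)), 2)))) = Add(-8, Pow(Add(7, Pow(Add(6, Mul(I, Pow(26, Rational(1, 2)))), 2)), 2))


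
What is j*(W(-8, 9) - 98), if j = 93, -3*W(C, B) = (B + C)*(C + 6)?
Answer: -9052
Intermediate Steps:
W(C, B) = -(6 + C)*(B + C)/3 (W(C, B) = -(B + C)*(C + 6)/3 = -(B + C)*(6 + C)/3 = -(6 + C)*(B + C)/3)
j*(W(-8, 9) - 98) = 93*((-2*9 - 2*(-8) - 1/3*(-8)**2 - 1/3*9*(-8)) - 98) = 93*((-18 + 16 - 1/3*64 + 24) - 98) = 93*((-18 + 16 - 64/3 + 24) - 98) = 93*(2/3 - 98) = 93*(-292/3) = -9052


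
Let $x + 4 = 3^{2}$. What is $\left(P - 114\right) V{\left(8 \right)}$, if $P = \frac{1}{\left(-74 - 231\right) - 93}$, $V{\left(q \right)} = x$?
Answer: $- \frac{226865}{398} \approx -570.01$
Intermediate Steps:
$x = 5$ ($x = -4 + 3^{2} = -4 + 9 = 5$)
$V{\left(q \right)} = 5$
$P = - \frac{1}{398}$ ($P = \frac{1}{\left(-74 - 231\right) - 93} = \frac{1}{-305 - 93} = \frac{1}{-398} = - \frac{1}{398} \approx -0.0025126$)
$\left(P - 114\right) V{\left(8 \right)} = \left(- \frac{1}{398} - 114\right) 5 = \left(- \frac{45373}{398}\right) 5 = - \frac{226865}{398}$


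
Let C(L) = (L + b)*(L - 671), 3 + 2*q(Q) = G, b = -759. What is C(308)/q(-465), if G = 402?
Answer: 109142/133 ≈ 820.62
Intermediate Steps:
q(Q) = 399/2 (q(Q) = -3/2 + (1/2)*402 = -3/2 + 201 = 399/2)
C(L) = (-759 + L)*(-671 + L) (C(L) = (L - 759)*(L - 671) = (-759 + L)*(-671 + L))
C(308)/q(-465) = (509289 + 308**2 - 1430*308)/(399/2) = (509289 + 94864 - 440440)*(2/399) = 163713*(2/399) = 109142/133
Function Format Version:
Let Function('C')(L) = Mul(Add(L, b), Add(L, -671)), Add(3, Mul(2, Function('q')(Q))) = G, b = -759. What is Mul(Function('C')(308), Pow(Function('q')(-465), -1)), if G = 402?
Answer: Rational(109142, 133) ≈ 820.62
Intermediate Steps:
Function('q')(Q) = Rational(399, 2) (Function('q')(Q) = Add(Rational(-3, 2), Mul(Rational(1, 2), 402)) = Add(Rational(-3, 2), 201) = Rational(399, 2))
Function('C')(L) = Mul(Add(-759, L), Add(-671, L)) (Function('C')(L) = Mul(Add(L, -759), Add(L, -671)) = Mul(Add(-759, L), Add(-671, L)))
Mul(Function('C')(308), Pow(Function('q')(-465), -1)) = Mul(Add(509289, Pow(308, 2), Mul(-1430, 308)), Pow(Rational(399, 2), -1)) = Mul(Add(509289, 94864, -440440), Rational(2, 399)) = Mul(163713, Rational(2, 399)) = Rational(109142, 133)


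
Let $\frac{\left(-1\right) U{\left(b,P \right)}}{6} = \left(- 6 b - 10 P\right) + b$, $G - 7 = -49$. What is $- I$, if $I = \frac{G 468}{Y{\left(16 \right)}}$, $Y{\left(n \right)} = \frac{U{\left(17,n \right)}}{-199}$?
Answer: $- \frac{93132}{35} \approx -2660.9$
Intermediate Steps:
$G = -42$ ($G = 7 - 49 = -42$)
$U{\left(b,P \right)} = 30 b + 60 P$ ($U{\left(b,P \right)} = - 6 \left(\left(- 6 b - 10 P\right) + b\right) = - 6 \left(\left(- 10 P - 6 b\right) + b\right) = - 6 \left(- 10 P - 5 b\right) = 30 b + 60 P$)
$Y{\left(n \right)} = - \frac{510}{199} - \frac{60 n}{199}$ ($Y{\left(n \right)} = \frac{30 \cdot 17 + 60 n}{-199} = \left(510 + 60 n\right) \left(- \frac{1}{199}\right) = - \frac{510}{199} - \frac{60 n}{199}$)
$I = \frac{93132}{35}$ ($I = \frac{\left(-42\right) 468}{- \frac{510}{199} - \frac{960}{199}} = - \frac{19656}{- \frac{510}{199} - \frac{960}{199}} = - \frac{19656}{- \frac{1470}{199}} = \left(-19656\right) \left(- \frac{199}{1470}\right) = \frac{93132}{35} \approx 2660.9$)
$- I = \left(-1\right) \frac{93132}{35} = - \frac{93132}{35}$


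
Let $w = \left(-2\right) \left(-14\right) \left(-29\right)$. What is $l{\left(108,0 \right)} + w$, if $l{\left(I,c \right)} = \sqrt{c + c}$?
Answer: $-812$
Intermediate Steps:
$l{\left(I,c \right)} = \sqrt{2} \sqrt{c}$ ($l{\left(I,c \right)} = \sqrt{2 c} = \sqrt{2} \sqrt{c}$)
$w = -812$ ($w = 28 \left(-29\right) = -812$)
$l{\left(108,0 \right)} + w = \sqrt{2} \sqrt{0} - 812 = \sqrt{2} \cdot 0 - 812 = 0 - 812 = -812$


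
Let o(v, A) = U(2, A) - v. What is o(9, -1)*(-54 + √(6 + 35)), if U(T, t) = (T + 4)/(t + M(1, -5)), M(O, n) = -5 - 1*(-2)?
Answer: 567 - 21*√41/2 ≈ 499.77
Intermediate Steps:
M(O, n) = -3 (M(O, n) = -5 + 2 = -3)
U(T, t) = (4 + T)/(-3 + t) (U(T, t) = (T + 4)/(t - 3) = (4 + T)/(-3 + t))
o(v, A) = -v + 6/(-3 + A) (o(v, A) = (4 + 2)/(-3 + A) - v = 6/(-3 + A) - v = -v + 6/(-3 + A))
o(9, -1)*(-54 + √(6 + 35)) = ((6 - 1*9*(-3 - 1))/(-3 - 1))*(-54 + √(6 + 35)) = ((6 - 1*9*(-4))/(-4))*(-54 + √41) = (-(6 + 36)/4)*(-54 + √41) = (-¼*42)*(-54 + √41) = -21*(-54 + √41)/2 = 567 - 21*√41/2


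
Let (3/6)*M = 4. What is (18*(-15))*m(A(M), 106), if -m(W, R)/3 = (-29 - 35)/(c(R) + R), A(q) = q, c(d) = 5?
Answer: -17280/37 ≈ -467.03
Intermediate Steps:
M = 8 (M = 2*4 = 8)
m(W, R) = 192/(5 + R) (m(W, R) = -3*(-29 - 35)/(5 + R) = -(-192)/(5 + R) = 192/(5 + R))
(18*(-15))*m(A(M), 106) = (18*(-15))*(192/(5 + 106)) = -51840/111 = -270*64/37 = -17280/37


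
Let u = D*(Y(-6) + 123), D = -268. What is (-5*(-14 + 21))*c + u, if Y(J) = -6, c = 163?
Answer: -37061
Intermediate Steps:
u = -31356 (u = -268*(-6 + 123) = -268*117 = -31356)
(-5*(-14 + 21))*c + u = -5*(-14 + 21)*163 - 31356 = -5*7*163 - 31356 = -35*163 - 31356 = -5705 - 31356 = -37061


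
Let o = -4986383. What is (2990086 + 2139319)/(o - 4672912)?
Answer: -1025881/1931859 ≈ -0.53103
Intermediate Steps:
(2990086 + 2139319)/(o - 4672912) = (2990086 + 2139319)/(-4986383 - 4672912) = 5129405/(-9659295) = 5129405*(-1/9659295) = -1025881/1931859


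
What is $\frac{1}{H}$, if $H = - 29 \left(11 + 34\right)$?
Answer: $- \frac{1}{1305} \approx -0.00076628$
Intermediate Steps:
$H = -1305$ ($H = \left(-29\right) 45 = -1305$)
$\frac{1}{H} = \frac{1}{-1305} = - \frac{1}{1305}$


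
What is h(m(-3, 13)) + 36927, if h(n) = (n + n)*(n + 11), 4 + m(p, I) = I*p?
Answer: 39679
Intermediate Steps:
m(p, I) = -4 + I*p
h(n) = 2*n*(11 + n) (h(n) = (2*n)*(11 + n) = 2*n*(11 + n))
h(m(-3, 13)) + 36927 = 2*(-4 + 13*(-3))*(11 + (-4 + 13*(-3))) + 36927 = 2*(-4 - 39)*(11 + (-4 - 39)) + 36927 = 2*(-43)*(11 - 43) + 36927 = 2*(-43)*(-32) + 36927 = 2752 + 36927 = 39679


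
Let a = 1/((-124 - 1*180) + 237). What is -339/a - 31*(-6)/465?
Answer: 113567/5 ≈ 22713.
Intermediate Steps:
a = -1/67 (a = 1/((-124 - 180) + 237) = 1/(-304 + 237) = 1/(-67) = -1/67 ≈ -0.014925)
-339/a - 31*(-6)/465 = -339/(-1/67) - 31*(-6)/465 = -339*(-67) + 186*(1/465) = 22713 + 2/5 = 113567/5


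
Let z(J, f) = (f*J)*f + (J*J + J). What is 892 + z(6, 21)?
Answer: 3580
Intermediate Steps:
z(J, f) = J + J² + J*f² (z(J, f) = (J*f)*f + (J² + J) = J*f² + (J + J²) = J + J² + J*f²)
892 + z(6, 21) = 892 + 6*(1 + 6 + 21²) = 892 + 6*(1 + 6 + 441) = 892 + 6*448 = 892 + 2688 = 3580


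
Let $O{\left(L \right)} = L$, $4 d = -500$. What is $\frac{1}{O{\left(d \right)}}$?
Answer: $- \frac{1}{125} \approx -0.008$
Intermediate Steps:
$d = -125$ ($d = \frac{1}{4} \left(-500\right) = -125$)
$\frac{1}{O{\left(d \right)}} = \frac{1}{-125} = - \frac{1}{125}$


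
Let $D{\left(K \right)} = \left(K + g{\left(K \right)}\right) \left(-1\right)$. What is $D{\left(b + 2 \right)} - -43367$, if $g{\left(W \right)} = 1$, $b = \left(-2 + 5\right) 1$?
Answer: $43361$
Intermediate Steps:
$b = 3$ ($b = 3 \cdot 1 = 3$)
$D{\left(K \right)} = -1 - K$ ($D{\left(K \right)} = \left(K + 1\right) \left(-1\right) = \left(1 + K\right) \left(-1\right) = -1 - K$)
$D{\left(b + 2 \right)} - -43367 = \left(-1 - \left(3 + 2\right)\right) - -43367 = \left(-1 - 5\right) + 43367 = -6 + 43367 = 43361$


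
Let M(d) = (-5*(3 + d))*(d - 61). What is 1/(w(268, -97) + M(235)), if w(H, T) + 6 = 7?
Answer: -1/207059 ≈ -4.8295e-6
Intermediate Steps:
w(H, T) = 1 (w(H, T) = -6 + 7 = 1)
M(d) = (-61 + d)*(-15 - 5*d) (M(d) = (-15 - 5*d)*(-61 + d) = (-61 + d)*(-15 - 5*d))
1/(w(268, -97) + M(235)) = 1/(1 + (915 - 5*235² + 290*235)) = 1/(1 + (915 - 5*55225 + 68150)) = 1/(1 + (915 - 276125 + 68150)) = 1/(1 - 207060) = 1/(-207059) = -1/207059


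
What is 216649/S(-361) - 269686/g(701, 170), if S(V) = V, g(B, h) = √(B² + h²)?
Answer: -216649/361 - 269686*√520301/520301 ≈ -974.01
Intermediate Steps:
216649/S(-361) - 269686/g(701, 170) = 216649/(-361) - 269686/√(701² + 170²) = 216649*(-1/361) - 269686/√(491401 + 28900) = -216649/361 - 269686*√520301/520301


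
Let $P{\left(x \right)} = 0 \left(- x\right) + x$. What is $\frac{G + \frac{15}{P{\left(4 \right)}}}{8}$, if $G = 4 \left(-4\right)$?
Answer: $- \frac{49}{32} \approx -1.5313$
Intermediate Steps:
$P{\left(x \right)} = x$ ($P{\left(x \right)} = 0 + x = x$)
$G = -16$
$\frac{G + \frac{15}{P{\left(4 \right)}}}{8} = \frac{-16 + \frac{15}{4}}{8} = \frac{1}{8} \left(- \frac{49}{4}\right) = - \frac{49}{32}$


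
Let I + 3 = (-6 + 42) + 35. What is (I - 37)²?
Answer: 961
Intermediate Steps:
I = 68 (I = -3 + ((-6 + 42) + 35) = -3 + (36 + 35) = -3 + 71 = 68)
(I - 37)² = (68 - 37)² = 31² = 961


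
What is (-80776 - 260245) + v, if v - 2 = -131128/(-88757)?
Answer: -30267692255/88757 ≈ -3.4102e+5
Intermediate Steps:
v = 308642/88757 (v = 2 - 131128/(-88757) = 2 - 131128*(-1/88757) = 2 + 131128/88757 = 308642/88757 ≈ 3.4774)
(-80776 - 260245) + v = (-80776 - 260245) + 308642/88757 = -341021 + 308642/88757 = -30267692255/88757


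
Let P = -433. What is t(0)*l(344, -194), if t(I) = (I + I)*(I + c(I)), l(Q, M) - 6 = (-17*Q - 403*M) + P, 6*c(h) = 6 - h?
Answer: 0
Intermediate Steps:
c(h) = 1 - h/6 (c(h) = (6 - h)/6 = 1 - h/6)
l(Q, M) = -427 - 403*M - 17*Q (l(Q, M) = 6 + ((-17*Q - 403*M) - 433) = 6 + ((-403*M - 17*Q) - 433) = 6 + (-433 - 403*M - 17*Q) = -427 - 403*M - 17*Q)
t(I) = 2*I*(1 + 5*I/6) (t(I) = (I + I)*(I + (1 - I/6)) = (2*I)*(1 + 5*I/6) = 2*I*(1 + 5*I/6))
t(0)*l(344, -194) = ((⅓)*0*(6 + 5*0))*(-427 - 403*(-194) - 17*344) = ((⅓)*0*(6 + 0))*(-427 + 78182 - 5848) = ((⅓)*0*6)*71907 = 0*71907 = 0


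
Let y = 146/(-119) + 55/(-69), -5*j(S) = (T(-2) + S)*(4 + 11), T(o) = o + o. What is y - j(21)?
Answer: 402142/8211 ≈ 48.976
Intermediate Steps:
T(o) = 2*o
j(S) = 12 - 3*S (j(S) = -(2*(-2) + S)*(4 + 11)/5 = -(-4 + S)*15/5 = -(-60 + 15*S)/5 = 12 - 3*S)
y = -16619/8211 (y = 146*(-1/119) + 55*(-1/69) = -146/119 - 55/69 = -16619/8211 ≈ -2.0240)
y - j(21) = -16619/8211 - (12 - 3*21) = -16619/8211 - (12 - 63) = -16619/8211 - 1*(-51) = -16619/8211 + 51 = 402142/8211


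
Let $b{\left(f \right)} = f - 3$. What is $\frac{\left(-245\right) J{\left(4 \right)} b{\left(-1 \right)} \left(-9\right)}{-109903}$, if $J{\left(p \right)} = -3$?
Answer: $- \frac{26460}{109903} \approx -0.24076$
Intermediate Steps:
$b{\left(f \right)} = -3 + f$
$\frac{\left(-245\right) J{\left(4 \right)} b{\left(-1 \right)} \left(-9\right)}{-109903} = \frac{\left(-245\right) - 3 \left(-3 - 1\right) \left(-9\right)}{-109903} = - 245 \left(-3\right) \left(-4\right) \left(-9\right) \left(- \frac{1}{109903}\right) = - 245 \cdot 12 \left(-9\right) \left(- \frac{1}{109903}\right) = \left(-245\right) \left(-108\right) \left(- \frac{1}{109903}\right) = 26460 \left(- \frac{1}{109903}\right) = - \frac{26460}{109903}$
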